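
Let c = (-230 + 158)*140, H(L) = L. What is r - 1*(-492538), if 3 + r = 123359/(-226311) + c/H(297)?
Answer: 408680375282/829807 ≈ 4.9250e+5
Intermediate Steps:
c = -10080 (c = -72*140 = -10080)
r = -31104884/829807 (r = -3 + (123359/(-226311) - 10080/297) = -3 + (123359*(-1/226311) - 10080*1/297) = -3 + (-123359/226311 - 1120/33) = -3 - 28615463/829807 = -31104884/829807 ≈ -37.484)
r - 1*(-492538) = -31104884/829807 - 1*(-492538) = -31104884/829807 + 492538 = 408680375282/829807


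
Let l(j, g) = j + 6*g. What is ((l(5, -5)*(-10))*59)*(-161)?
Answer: -2374750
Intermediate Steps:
((l(5, -5)*(-10))*59)*(-161) = (((5 + 6*(-5))*(-10))*59)*(-161) = (((5 - 30)*(-10))*59)*(-161) = (-25*(-10)*59)*(-161) = (250*59)*(-161) = 14750*(-161) = -2374750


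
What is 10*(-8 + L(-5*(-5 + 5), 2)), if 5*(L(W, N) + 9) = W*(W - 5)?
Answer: -170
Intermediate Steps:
L(W, N) = -9 + W*(-5 + W)/5 (L(W, N) = -9 + (W*(W - 5))/5 = -9 + (W*(-5 + W))/5 = -9 + W*(-5 + W)/5)
10*(-8 + L(-5*(-5 + 5), 2)) = 10*(-8 + (-9 - (-5)*(-5 + 5) + (-5*(-5 + 5))**2/5)) = 10*(-8 + (-9 - (-5)*0 + (-5*0)**2/5)) = 10*(-8 + (-9 - 1*0 + (1/5)*0**2)) = 10*(-8 + (-9 + 0 + (1/5)*0)) = 10*(-8 + (-9 + 0 + 0)) = 10*(-8 - 9) = 10*(-17) = -170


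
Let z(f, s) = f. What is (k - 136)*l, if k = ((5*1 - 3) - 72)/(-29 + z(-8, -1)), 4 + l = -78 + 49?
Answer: 163746/37 ≈ 4425.6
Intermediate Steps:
l = -33 (l = -4 + (-78 + 49) = -4 - 29 = -33)
k = 70/37 (k = ((5*1 - 3) - 72)/(-29 - 8) = ((5 - 3) - 72)/(-37) = (2 - 72)*(-1/37) = -70*(-1/37) = 70/37 ≈ 1.8919)
(k - 136)*l = (70/37 - 136)*(-33) = -4962/37*(-33) = 163746/37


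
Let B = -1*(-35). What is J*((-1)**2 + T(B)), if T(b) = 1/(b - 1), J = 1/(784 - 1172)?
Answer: -35/13192 ≈ -0.0026531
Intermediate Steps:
J = -1/388 (J = 1/(-388) = -1/388 ≈ -0.0025773)
B = 35
T(b) = 1/(-1 + b)
J*((-1)**2 + T(B)) = -((-1)**2 + 1/(-1 + 35))/388 = -(1 + 1/34)/388 = -1/388*35/34 = -35/13192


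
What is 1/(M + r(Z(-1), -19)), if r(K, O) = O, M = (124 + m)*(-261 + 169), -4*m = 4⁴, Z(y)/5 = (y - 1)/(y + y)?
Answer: -1/5539 ≈ -0.00018054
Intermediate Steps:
Z(y) = 5*(-1 + y)/(2*y) (Z(y) = 5*((y - 1)/(y + y)) = 5*((-1 + y)/((2*y))) = 5*((-1 + y)*(1/(2*y))) = 5*((-1 + y)/(2*y)) = 5*(-1 + y)/(2*y))
m = -64 (m = -¼*4⁴ = -¼*256 = -64)
M = -5520 (M = (124 - 64)*(-261 + 169) = 60*(-92) = -5520)
1/(M + r(Z(-1), -19)) = 1/(-5520 - 19) = 1/(-5539) = -1/5539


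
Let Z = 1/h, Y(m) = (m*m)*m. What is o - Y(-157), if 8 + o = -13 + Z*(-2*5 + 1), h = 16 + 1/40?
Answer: 2480587592/641 ≈ 3.8699e+6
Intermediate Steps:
Y(m) = m³ (Y(m) = m²*m = m³)
h = 641/40 (h = 16 + 1/40 = 641/40 ≈ 16.025)
Z = 40/641 (Z = 1/(641/40) = 40/641 ≈ 0.062402)
o = -13821/641 (o = -8 + (-13 + 40*(-2*5 + 1)/641) = -8 + (-13 + 40*(-10 + 1)/641) = -8 + (-13 + (40/641)*(-9)) = -8 + (-13 - 360/641) = -8 - 8693/641 = -13821/641 ≈ -21.562)
o - Y(-157) = -13821/641 - 1*(-157)³ = -13821/641 - 1*(-3869893) = -13821/641 + 3869893 = 2480587592/641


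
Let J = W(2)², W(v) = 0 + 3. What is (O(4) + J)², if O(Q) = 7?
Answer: 256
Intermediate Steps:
W(v) = 3
J = 9 (J = 3² = 9)
(O(4) + J)² = (7 + 9)² = 16² = 256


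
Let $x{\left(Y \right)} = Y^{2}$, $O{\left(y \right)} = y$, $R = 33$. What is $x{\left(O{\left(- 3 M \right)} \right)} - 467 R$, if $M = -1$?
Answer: $-15402$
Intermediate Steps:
$x{\left(O{\left(- 3 M \right)} \right)} - 467 R = \left(\left(-3\right) \left(-1\right)\right)^{2} - 15411 = 3^{2} - 15411 = 9 - 15411 = -15402$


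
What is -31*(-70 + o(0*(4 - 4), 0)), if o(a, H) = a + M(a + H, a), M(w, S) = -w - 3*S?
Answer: 2170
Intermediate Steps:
o(a, H) = -H - 3*a (o(a, H) = a + (-(a + H) - 3*a) = a + (-(H + a) - 3*a) = a + ((-H - a) - 3*a) = a + (-H - 4*a) = -H - 3*a)
-31*(-70 + o(0*(4 - 4), 0)) = -31*(-70 + (-1*0 - 0*(4 - 4))) = -31*(-70 + (0 - 0*0)) = -31*(-70 + (0 - 3*0)) = -31*(-70 + (0 + 0)) = -31*(-70 + 0) = -31*(-70) = 2170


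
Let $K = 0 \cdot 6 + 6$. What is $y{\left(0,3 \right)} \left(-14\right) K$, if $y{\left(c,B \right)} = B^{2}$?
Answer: $-756$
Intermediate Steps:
$K = 6$ ($K = 0 + 6 = 6$)
$y{\left(0,3 \right)} \left(-14\right) K = 3^{2} \left(-14\right) 6 = 9 \left(-14\right) 6 = \left(-126\right) 6 = -756$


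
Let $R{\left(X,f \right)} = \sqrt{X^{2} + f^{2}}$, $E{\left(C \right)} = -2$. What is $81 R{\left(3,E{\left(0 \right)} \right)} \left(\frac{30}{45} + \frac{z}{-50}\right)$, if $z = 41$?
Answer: $- \frac{621 \sqrt{13}}{50} \approx -44.781$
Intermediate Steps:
$81 R{\left(3,E{\left(0 \right)} \right)} \left(\frac{30}{45} + \frac{z}{-50}\right) = 81 \sqrt{3^{2} + \left(-2\right)^{2}} \left(\frac{30}{45} + \frac{41}{-50}\right) = 81 \sqrt{9 + 4} \left(30 \cdot \frac{1}{45} + 41 \left(- \frac{1}{50}\right)\right) = 81 \sqrt{13} \left(\frac{2}{3} - \frac{41}{50}\right) = 81 \sqrt{13} \left(- \frac{23}{150}\right) = - \frac{621 \sqrt{13}}{50}$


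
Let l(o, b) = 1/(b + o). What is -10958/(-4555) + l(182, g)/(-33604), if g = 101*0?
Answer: 67018334469/27858052040 ≈ 2.4057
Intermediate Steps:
g = 0
-10958/(-4555) + l(182, g)/(-33604) = -10958/(-4555) + 1/((0 + 182)*(-33604)) = -10958*(-1/4555) - 1/33604/182 = 10958/4555 + (1/182)*(-1/33604) = 10958/4555 - 1/6115928 = 67018334469/27858052040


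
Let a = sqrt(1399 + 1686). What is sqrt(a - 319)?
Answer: sqrt(-319 + sqrt(3085)) ≈ 16.231*I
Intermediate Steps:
a = sqrt(3085) ≈ 55.543
sqrt(a - 319) = sqrt(sqrt(3085) - 319) = sqrt(-319 + sqrt(3085))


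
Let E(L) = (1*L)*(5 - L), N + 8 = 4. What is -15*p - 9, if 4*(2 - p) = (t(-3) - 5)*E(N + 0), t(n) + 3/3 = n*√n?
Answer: 771 + 405*I*√3 ≈ 771.0 + 701.48*I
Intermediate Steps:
t(n) = -1 + n^(3/2) (t(n) = -1 + n*√n = -1 + n^(3/2))
N = -4 (N = -8 + 4 = -4)
E(L) = L*(5 - L)
p = -52 - 27*I*√3 (p = 2 - ((-1 + (-3)^(3/2)) - 5)*(-4 + 0)*(5 - (-4 + 0))/4 = 2 - ((-1 - 3*I*√3) - 5)*(-4*(5 - 1*(-4)))/4 = 2 - (-6 - 3*I*√3)*(-4*(5 + 4))/4 = 2 - (-6 - 3*I*√3)*(-4*9)/4 = 2 - (-6 - 3*I*√3)*(-36)/4 = 2 - (216 + 108*I*√3)/4 = 2 + (-54 - 27*I*√3) = -52 - 27*I*√3 ≈ -52.0 - 46.765*I)
-15*p - 9 = -15*(-52 - 27*I*√3) - 9 = (780 + 405*I*√3) - 9 = 771 + 405*I*√3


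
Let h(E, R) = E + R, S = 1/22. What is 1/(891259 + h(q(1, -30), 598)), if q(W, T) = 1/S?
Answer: 1/891879 ≈ 1.1212e-6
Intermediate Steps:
S = 1/22 ≈ 0.045455
q(W, T) = 22 (q(W, T) = 1/(1/22) = 22)
1/(891259 + h(q(1, -30), 598)) = 1/(891259 + (22 + 598)) = 1/(891259 + 620) = 1/891879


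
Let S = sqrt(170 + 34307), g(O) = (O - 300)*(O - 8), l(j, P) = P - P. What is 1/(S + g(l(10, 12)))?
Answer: 2400/5725523 - sqrt(34477)/5725523 ≈ 0.00038675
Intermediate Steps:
l(j, P) = 0
g(O) = (-300 + O)*(-8 + O)
S = sqrt(34477) ≈ 185.68
1/(S + g(l(10, 12))) = 1/(sqrt(34477) + (2400 + 0**2 - 308*0)) = 1/(sqrt(34477) + (2400 + 0 + 0)) = 1/(sqrt(34477) + 2400) = 1/(2400 + sqrt(34477))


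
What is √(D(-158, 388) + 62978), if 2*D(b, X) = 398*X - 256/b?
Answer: √874930846/79 ≈ 374.42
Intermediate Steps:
D(b, X) = -128/b + 199*X (D(b, X) = (398*X - 256/b)/2 = (-256/b + 398*X)/2 = -128/b + 199*X)
√(D(-158, 388) + 62978) = √((-128/(-158) + 199*388) + 62978) = √((-128*(-1/158) + 77212) + 62978) = √((64/79 + 77212) + 62978) = √(6099812/79 + 62978) = √(11075074/79) = √874930846/79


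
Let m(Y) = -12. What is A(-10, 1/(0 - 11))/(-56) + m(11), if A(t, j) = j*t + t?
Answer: -1823/154 ≈ -11.838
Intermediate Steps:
A(t, j) = t + j*t
A(-10, 1/(0 - 11))/(-56) + m(11) = -10*(1 + 1/(0 - 11))/(-56) - 12 = -10*(1 + 1/(-11))*(-1/56) - 12 = -10*(1 - 1/11)*(-1/56) - 12 = -10*10/11*(-1/56) - 12 = -100/11*(-1/56) - 12 = 25/154 - 12 = -1823/154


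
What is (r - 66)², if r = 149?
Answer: 6889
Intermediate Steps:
(r - 66)² = (149 - 66)² = 83² = 6889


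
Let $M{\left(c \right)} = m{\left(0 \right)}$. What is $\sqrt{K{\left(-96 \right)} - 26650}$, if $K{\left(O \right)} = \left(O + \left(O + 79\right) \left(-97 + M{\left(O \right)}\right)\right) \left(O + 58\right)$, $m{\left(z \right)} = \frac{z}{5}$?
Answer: $4 i \sqrt{5354} \approx 292.68 i$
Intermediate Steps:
$m{\left(z \right)} = \frac{z}{5}$ ($m{\left(z \right)} = z \frac{1}{5} = \frac{z}{5}$)
$M{\left(c \right)} = 0$ ($M{\left(c \right)} = \frac{1}{5} \cdot 0 = 0$)
$K{\left(O \right)} = \left(-7663 - 96 O\right) \left(58 + O\right)$ ($K{\left(O \right)} = \left(O + \left(O + 79\right) \left(-97 + 0\right)\right) \left(O + 58\right) = \left(O + \left(79 + O\right) \left(-97\right)\right) \left(58 + O\right) = \left(O - \left(7663 + 97 O\right)\right) \left(58 + O\right) = \left(-7663 - 96 O\right) \left(58 + O\right)$)
$\sqrt{K{\left(-96 \right)} - 26650} = \sqrt{\left(-444454 - -1270176 - 96 \left(-96\right)^{2}\right) - 26650} = \sqrt{\left(-444454 + 1270176 - 884736\right) - 26650} = \sqrt{-59014 - 26650} = \sqrt{-85664} = 4 i \sqrt{5354}$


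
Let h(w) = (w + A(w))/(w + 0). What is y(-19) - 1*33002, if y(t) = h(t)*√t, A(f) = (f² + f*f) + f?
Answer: -33002 - 36*I*√19 ≈ -33002.0 - 156.92*I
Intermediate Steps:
A(f) = f + 2*f² (A(f) = (f² + f²) + f = 2*f² + f = f + 2*f²)
h(w) = (w + w*(1 + 2*w))/w (h(w) = (w + w*(1 + 2*w))/(w + 0) = (w + w*(1 + 2*w))/w)
y(t) = √t*(2 + 2*t) (y(t) = (2 + 2*t)*√t = √t*(2 + 2*t))
y(-19) - 1*33002 = 2*√(-19)*(1 - 19) - 1*33002 = 2*(I*√19)*(-18) - 33002 = -36*I*√19 - 33002 = -33002 - 36*I*√19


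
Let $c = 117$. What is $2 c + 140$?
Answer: $374$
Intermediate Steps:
$2 c + 140 = 2 \cdot 117 + 140 = 234 + 140 = 374$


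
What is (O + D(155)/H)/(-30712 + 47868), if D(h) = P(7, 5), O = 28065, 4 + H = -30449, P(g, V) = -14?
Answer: 854663459/522451668 ≈ 1.6359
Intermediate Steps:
H = -30453 (H = -4 - 30449 = -30453)
D(h) = -14
(O + D(155)/H)/(-30712 + 47868) = (28065 - 14/(-30453))/(-30712 + 47868) = (28065 - 14*(-1/30453))/17156 = (28065 + 14/30453)*(1/17156) = (854663459/30453)*(1/17156) = 854663459/522451668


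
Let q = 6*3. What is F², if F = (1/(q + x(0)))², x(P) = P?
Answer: 1/104976 ≈ 9.5260e-6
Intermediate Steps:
q = 18
F = 1/324 (F = (1/(18 + 0))² = (1/18)² = 1/324 ≈ 0.0030864)
F² = (1/324)² = 1/104976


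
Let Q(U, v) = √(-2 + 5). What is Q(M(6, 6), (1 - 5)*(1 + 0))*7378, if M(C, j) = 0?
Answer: 7378*√3 ≈ 12779.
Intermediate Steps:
Q(U, v) = √3
Q(M(6, 6), (1 - 5)*(1 + 0))*7378 = √3*7378 = 7378*√3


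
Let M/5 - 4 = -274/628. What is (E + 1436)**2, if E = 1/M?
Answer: 64556950450756/31304025 ≈ 2.0623e+6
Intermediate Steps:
M = 5595/314 (M = 20 + 5*(-274/628) = 20 + 5*(-274*1/628) = 20 + 5*(-137/314) = 20 - 685/314 = 5595/314 ≈ 17.818)
E = 314/5595 (E = 1/(5595/314) = 314/5595 ≈ 0.056122)
(E + 1436)**2 = (314/5595 + 1436)**2 = (8034734/5595)**2 = 64556950450756/31304025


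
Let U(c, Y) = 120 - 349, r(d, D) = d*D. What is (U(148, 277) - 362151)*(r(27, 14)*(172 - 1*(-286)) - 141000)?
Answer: -11641095120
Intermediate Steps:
r(d, D) = D*d
U(c, Y) = -229
(U(148, 277) - 362151)*(r(27, 14)*(172 - 1*(-286)) - 141000) = (-229 - 362151)*((14*27)*(172 - 1*(-286)) - 141000) = -362380*(378*(172 + 286) - 141000) = -362380*(378*458 - 141000) = -362380*(173124 - 141000) = -362380*32124 = -11641095120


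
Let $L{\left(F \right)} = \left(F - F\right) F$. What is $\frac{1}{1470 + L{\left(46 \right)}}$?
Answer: $\frac{1}{1470} \approx 0.00068027$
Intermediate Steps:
$L{\left(F \right)} = 0$ ($L{\left(F \right)} = 0 F = 0$)
$\frac{1}{1470 + L{\left(46 \right)}} = \frac{1}{1470 + 0} = \frac{1}{1470}$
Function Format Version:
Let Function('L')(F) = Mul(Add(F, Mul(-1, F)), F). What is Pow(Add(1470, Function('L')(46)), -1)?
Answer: Rational(1, 1470) ≈ 0.00068027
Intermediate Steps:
Function('L')(F) = 0 (Function('L')(F) = Mul(0, F) = 0)
Pow(Add(1470, Function('L')(46)), -1) = Pow(Add(1470, 0), -1) = Pow(1470, -1) = Rational(1, 1470)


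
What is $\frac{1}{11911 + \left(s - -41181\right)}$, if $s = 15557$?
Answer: $\frac{1}{68649} \approx 1.4567 \cdot 10^{-5}$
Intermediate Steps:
$\frac{1}{11911 + \left(s - -41181\right)} = \frac{1}{11911 + \left(15557 - -41181\right)} = \frac{1}{11911 + \left(15557 + 41181\right)} = \frac{1}{11911 + 56738} = \frac{1}{68649}$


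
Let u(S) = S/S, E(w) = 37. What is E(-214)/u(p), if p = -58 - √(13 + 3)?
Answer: 37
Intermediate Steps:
p = -62 (p = -58 - √16 = -58 - 1*4 = -58 - 4 = -62)
u(S) = 1
E(-214)/u(p) = 37/1 = 37*1 = 37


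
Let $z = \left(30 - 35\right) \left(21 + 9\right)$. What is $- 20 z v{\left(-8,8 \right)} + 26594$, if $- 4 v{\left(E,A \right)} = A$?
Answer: $20594$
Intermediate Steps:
$v{\left(E,A \right)} = - \frac{A}{4}$
$z = -150$ ($z = \left(-5\right) 30 = -150$)
$- 20 z v{\left(-8,8 \right)} + 26594 = \left(-20\right) \left(-150\right) \left(\left(- \frac{1}{4}\right) 8\right) + 26594 = 3000 \left(-2\right) + 26594 = -6000 + 26594 = 20594$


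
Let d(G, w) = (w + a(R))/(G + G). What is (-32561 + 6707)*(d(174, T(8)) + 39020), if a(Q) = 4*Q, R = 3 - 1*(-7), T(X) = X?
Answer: -29255972736/29 ≈ -1.0088e+9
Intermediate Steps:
R = 10 (R = 3 + 7 = 10)
d(G, w) = (40 + w)/(2*G) (d(G, w) = (w + 4*10)/(G + G) = (w + 40)/((2*G)) = (40 + w)*(1/(2*G)) = (40 + w)/(2*G))
(-32561 + 6707)*(d(174, T(8)) + 39020) = (-32561 + 6707)*((1/2)*(40 + 8)/174 + 39020) = -25854*((1/2)*(1/174)*48 + 39020) = -25854*(4/29 + 39020) = -25854*1131584/29 = -29255972736/29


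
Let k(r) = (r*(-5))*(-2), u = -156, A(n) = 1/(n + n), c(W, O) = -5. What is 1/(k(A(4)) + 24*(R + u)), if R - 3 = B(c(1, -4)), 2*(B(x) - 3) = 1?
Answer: -4/14347 ≈ -0.00027880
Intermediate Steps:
B(x) = 7/2 (B(x) = 3 + (½)*1 = 3 + ½ = 7/2)
A(n) = 1/(2*n)
k(r) = 10*r (k(r) = -5*r*(-2) = 10*r)
R = 13/2 (R = 3 + 7/2 = 13/2 ≈ 6.5000)
1/(k(A(4)) + 24*(R + u)) = 1/(10*((½)/4) + 24*(13/2 - 156)) = 1/(10*((½)*(¼)) + 24*(-299/2)) = 1/(10*(⅛) - 3588) = 1/(5/4 - 3588) = 1/(-14347/4) = -4/14347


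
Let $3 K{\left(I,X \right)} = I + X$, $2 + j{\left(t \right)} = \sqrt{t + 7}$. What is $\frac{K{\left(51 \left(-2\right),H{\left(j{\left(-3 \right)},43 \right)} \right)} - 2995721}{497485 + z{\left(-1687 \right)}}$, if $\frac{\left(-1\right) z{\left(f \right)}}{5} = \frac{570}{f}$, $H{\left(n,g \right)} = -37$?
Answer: $- \frac{15161578474}{2517780135} \approx -6.0218$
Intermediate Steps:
$j{\left(t \right)} = -2 + \sqrt{7 + t}$ ($j{\left(t \right)} = -2 + \sqrt{t + 7} = -2 + \sqrt{7 + t}$)
$z{\left(f \right)} = - \frac{2850}{f}$ ($z{\left(f \right)} = - 5 \frac{570}{f} = - \frac{2850}{f}$)
$K{\left(I,X \right)} = \frac{I}{3} + \frac{X}{3}$ ($K{\left(I,X \right)} = \frac{I + X}{3} = \frac{I}{3} + \frac{X}{3}$)
$\frac{K{\left(51 \left(-2\right),H{\left(j{\left(-3 \right)},43 \right)} \right)} - 2995721}{497485 + z{\left(-1687 \right)}} = \frac{\left(\frac{51 \left(-2\right)}{3} + \frac{1}{3} \left(-37\right)\right) - 2995721}{497485 - \frac{2850}{-1687}} = \frac{\left(\frac{1}{3} \left(-102\right) - \frac{37}{3}\right) - 2995721}{497485 - - \frac{2850}{1687}} = \frac{\left(-34 - \frac{37}{3}\right) - 2995721}{497485 + \frac{2850}{1687}} = \frac{- \frac{139}{3} - 2995721}{\frac{839260045}{1687}} = \left(- \frac{8987302}{3}\right) \frac{1687}{839260045} = - \frac{15161578474}{2517780135}$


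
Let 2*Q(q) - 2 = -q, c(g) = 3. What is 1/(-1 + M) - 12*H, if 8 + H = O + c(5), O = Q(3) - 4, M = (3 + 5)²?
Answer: 7183/63 ≈ 114.02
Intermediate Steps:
Q(q) = 1 - q/2 (Q(q) = 1 + (-q)/2 = 1 - q/2)
M = 64 (M = 8² = 64)
O = -9/2 (O = (1 - ½*3) - 4 = (1 - 3/2) - 4 = -½ - 4 = -9/2 ≈ -4.5000)
H = -19/2 (H = -8 + (-9/2 + 3) = -8 - 3/2 = -19/2 ≈ -9.5000)
1/(-1 + M) - 12*H = 1/(-1 + 64) - 12*(-19/2) = 1/63 + 114 = 7183/63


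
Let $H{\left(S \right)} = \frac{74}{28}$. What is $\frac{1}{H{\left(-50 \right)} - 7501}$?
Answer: $- \frac{14}{104977} \approx -0.00013336$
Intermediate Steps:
$H{\left(S \right)} = \frac{37}{14}$ ($H{\left(S \right)} = 74 \cdot \frac{1}{28} = \frac{37}{14}$)
$\frac{1}{H{\left(-50 \right)} - 7501} = \frac{1}{\frac{37}{14} - 7501} = \frac{1}{- \frac{104977}{14}} = - \frac{14}{104977}$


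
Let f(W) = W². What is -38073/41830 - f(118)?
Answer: -582478993/41830 ≈ -13925.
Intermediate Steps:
-38073/41830 - f(118) = -38073/41830 - 1*118² = -38073*1/41830 - 1*13924 = -38073/41830 - 13924 = -582478993/41830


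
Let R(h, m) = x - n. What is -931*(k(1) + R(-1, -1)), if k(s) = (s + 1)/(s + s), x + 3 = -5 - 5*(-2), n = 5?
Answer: 1862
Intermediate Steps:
x = 2 (x = -3 + (-5 - 5*(-2)) = -3 + (-5 + 10) = -3 + 5 = 2)
R(h, m) = -3 (R(h, m) = 2 - 1*5 = 2 - 5 = -3)
k(s) = (1 + s)/(2*s) (k(s) = (1 + s)/((2*s)) = (1 + s)*(1/(2*s)) = (1 + s)/(2*s))
-931*(k(1) + R(-1, -1)) = -931*((½)*(1 + 1)/1 - 3) = -931*((½)*1*2 - 3) = -931*(1 - 3) = -931*(-2) = -133*(-14) = 1862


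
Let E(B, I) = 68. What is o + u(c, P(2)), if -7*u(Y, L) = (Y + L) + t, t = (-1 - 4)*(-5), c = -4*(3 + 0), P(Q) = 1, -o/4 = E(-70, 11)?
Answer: -274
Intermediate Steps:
o = -272 (o = -4*68 = -272)
c = -12 (c = -4*3 = -12)
t = 25 (t = -5*(-5) = 25)
u(Y, L) = -25/7 - L/7 - Y/7 (u(Y, L) = -((Y + L) + 25)/7 = -((L + Y) + 25)/7 = -(25 + L + Y)/7 = -25/7 - L/7 - Y/7)
o + u(c, P(2)) = -272 + (-25/7 - ⅐*1 - ⅐*(-12)) = -272 + (-25/7 - ⅐ + 12/7) = -272 - 2 = -274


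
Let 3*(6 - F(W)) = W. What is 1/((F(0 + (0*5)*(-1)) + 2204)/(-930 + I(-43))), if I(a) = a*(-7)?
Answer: -37/130 ≈ -0.28462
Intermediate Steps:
F(W) = 6 - W/3
I(a) = -7*a
1/((F(0 + (0*5)*(-1)) + 2204)/(-930 + I(-43))) = 1/(((6 - (0 + (0*5)*(-1))/3) + 2204)/(-930 - 7*(-43))) = 1/(((6 - (0 + 0*(-1))/3) + 2204)/(-930 + 301)) = 1/(((6 - (0 + 0)/3) + 2204)/(-629)) = 1/(((6 - ⅓*0) + 2204)*(-1/629)) = 1/(((6 + 0) + 2204)*(-1/629)) = 1/((6 + 2204)*(-1/629)) = 1/(2210*(-1/629)) = 1/(-130/37) = -37/130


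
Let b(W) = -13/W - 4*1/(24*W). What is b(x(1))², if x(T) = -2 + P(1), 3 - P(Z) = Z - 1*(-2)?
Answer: 6241/144 ≈ 43.340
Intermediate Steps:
P(Z) = 1 - Z (P(Z) = 3 - (Z - 1*(-2)) = 3 - (Z + 2) = 3 - (2 + Z) = 3 + (-2 - Z) = 1 - Z)
x(T) = -2 (x(T) = -2 + (1 - 1*1) = -2 + (1 - 1) = -2 + 0 = -2)
b(W) = -79/(6*W) (b(W) = -13/W - 4*1/(24*W) = -13/W - 1/(6*W) = -79/(6*W))
b(x(1))² = (-79/6/(-2))² = (-79/6*(-½))² = (79/12)² = 6241/144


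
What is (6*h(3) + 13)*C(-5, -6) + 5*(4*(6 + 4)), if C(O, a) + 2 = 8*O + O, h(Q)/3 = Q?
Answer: -2949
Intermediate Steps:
h(Q) = 3*Q
C(O, a) = -2 + 9*O (C(O, a) = -2 + (8*O + O) = -2 + 9*O)
(6*h(3) + 13)*C(-5, -6) + 5*(4*(6 + 4)) = (6*(3*3) + 13)*(-2 + 9*(-5)) + 5*(4*(6 + 4)) = (6*9 + 13)*(-2 - 45) + 5*(4*10) = (54 + 13)*(-47) + 5*40 = 67*(-47) + 200 = -3149 + 200 = -2949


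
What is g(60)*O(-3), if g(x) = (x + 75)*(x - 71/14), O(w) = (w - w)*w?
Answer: 0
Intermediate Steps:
O(w) = 0 (O(w) = 0*w = 0)
g(x) = (75 + x)*(-71/14 + x) (g(x) = (75 + x)*(x - 71*1/14) = (75 + x)*(x - 71/14) = (75 + x)*(-71/14 + x))
g(60)*O(-3) = (-5325/14 + 60**2 + (979/14)*60)*0 = (-5325/14 + 3600 + 29370/7)*0 = (103815/14)*0 = 0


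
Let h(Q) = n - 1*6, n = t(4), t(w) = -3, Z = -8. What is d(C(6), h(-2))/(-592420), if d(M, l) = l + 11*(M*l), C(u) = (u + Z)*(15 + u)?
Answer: -4149/592420 ≈ -0.0070035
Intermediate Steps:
n = -3
C(u) = (-8 + u)*(15 + u) (C(u) = (u - 8)*(15 + u) = (-8 + u)*(15 + u))
h(Q) = -9 (h(Q) = -3 - 1*6 = -3 - 6 = -9)
d(M, l) = l + 11*M*l
d(C(6), h(-2))/(-592420) = -9*(1 + 11*(-120 + 6**2 + 7*6))/(-592420) = -9*(1 + 11*(-120 + 36 + 42))*(-1/592420) = -9*(1 + 11*(-42))*(-1/592420) = -9*(1 - 462)*(-1/592420) = -9*(-461)*(-1/592420) = 4149*(-1/592420) = -4149/592420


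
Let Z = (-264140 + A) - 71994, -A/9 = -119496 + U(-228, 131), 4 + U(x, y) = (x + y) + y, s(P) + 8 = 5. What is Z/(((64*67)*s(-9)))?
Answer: -184765/3216 ≈ -57.452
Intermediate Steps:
s(P) = -3 (s(P) = -8 + 5 = -3)
U(x, y) = -4 + x + 2*y (U(x, y) = -4 + ((x + y) + y) = -4 + (x + 2*y) = -4 + x + 2*y)
A = 1075194 (A = -9*(-119496 + (-4 - 228 + 2*131)) = -9*(-119496 + (-4 - 228 + 262)) = -9*(-119496 + 30) = -9*(-119466) = 1075194)
Z = 739060 (Z = (-264140 + 1075194) - 71994 = 811054 - 71994 = 739060)
Z/(((64*67)*s(-9))) = 739060/(((64*67)*(-3))) = 739060/((4288*(-3))) = 739060/(-12864) = 739060*(-1/12864) = -184765/3216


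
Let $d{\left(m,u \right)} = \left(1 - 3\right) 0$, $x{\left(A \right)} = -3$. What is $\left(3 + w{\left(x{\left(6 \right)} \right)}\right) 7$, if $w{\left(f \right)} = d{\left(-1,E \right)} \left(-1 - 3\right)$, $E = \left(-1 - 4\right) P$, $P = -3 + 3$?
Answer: $21$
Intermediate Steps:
$P = 0$
$E = 0$ ($E = \left(-1 - 4\right) 0 = \left(-5\right) 0 = 0$)
$d{\left(m,u \right)} = 0$ ($d{\left(m,u \right)} = \left(-2\right) 0 = 0$)
$w{\left(f \right)} = 0$ ($w{\left(f \right)} = 0 \left(-1 - 3\right) = 0 \left(-4\right) = 0$)
$\left(3 + w{\left(x{\left(6 \right)} \right)}\right) 7 = \left(3 + 0\right) 7 = 3 \cdot 7 = 21$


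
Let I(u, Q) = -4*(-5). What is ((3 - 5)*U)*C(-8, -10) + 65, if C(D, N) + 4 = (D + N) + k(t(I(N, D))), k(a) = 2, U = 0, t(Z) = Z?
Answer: 65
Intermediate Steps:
I(u, Q) = 20
C(D, N) = -2 + D + N (C(D, N) = -4 + ((D + N) + 2) = -4 + (2 + D + N) = -2 + D + N)
((3 - 5)*U)*C(-8, -10) + 65 = ((3 - 5)*0)*(-2 - 8 - 10) + 65 = -2*0*(-20) + 65 = 0*(-20) + 65 = 0 + 65 = 65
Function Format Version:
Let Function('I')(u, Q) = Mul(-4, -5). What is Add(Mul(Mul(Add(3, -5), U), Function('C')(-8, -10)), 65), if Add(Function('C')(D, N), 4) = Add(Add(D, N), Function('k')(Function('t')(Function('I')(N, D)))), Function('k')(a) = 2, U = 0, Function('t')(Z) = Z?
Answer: 65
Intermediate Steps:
Function('I')(u, Q) = 20
Function('C')(D, N) = Add(-2, D, N) (Function('C')(D, N) = Add(-4, Add(Add(D, N), 2)) = Add(-4, Add(2, D, N)) = Add(-2, D, N))
Add(Mul(Mul(Add(3, -5), U), Function('C')(-8, -10)), 65) = Add(Mul(Mul(Add(3, -5), 0), Add(-2, -8, -10)), 65) = Add(Mul(Mul(-2, 0), -20), 65) = Add(Mul(0, -20), 65) = Add(0, 65) = 65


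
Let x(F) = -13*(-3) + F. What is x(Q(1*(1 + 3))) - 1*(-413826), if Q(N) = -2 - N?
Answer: 413859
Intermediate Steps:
x(F) = 39 + F
x(Q(1*(1 + 3))) - 1*(-413826) = (39 + (-2 - (1 + 3))) - 1*(-413826) = (39 + (-2 - 4)) + 413826 = (39 - 6) + 413826 = 33 + 413826 = 413859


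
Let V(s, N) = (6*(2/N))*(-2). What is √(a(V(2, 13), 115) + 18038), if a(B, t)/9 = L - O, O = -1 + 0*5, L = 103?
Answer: √18974 ≈ 137.75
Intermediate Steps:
O = -1 (O = -1 + 0 = -1)
V(s, N) = -24/N (V(s, N) = (12/N)*(-2) = -24/N)
a(B, t) = 936 (a(B, t) = 9*(103 - 1*(-1)) = 9*(103 + 1) = 9*104 = 936)
√(a(V(2, 13), 115) + 18038) = √(936 + 18038) = √18974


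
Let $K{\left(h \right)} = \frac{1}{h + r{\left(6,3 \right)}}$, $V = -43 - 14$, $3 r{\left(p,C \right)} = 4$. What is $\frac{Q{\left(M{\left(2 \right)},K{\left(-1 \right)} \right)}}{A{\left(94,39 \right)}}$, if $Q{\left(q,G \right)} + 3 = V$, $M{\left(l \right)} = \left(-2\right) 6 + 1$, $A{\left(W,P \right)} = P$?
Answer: $- \frac{20}{13} \approx -1.5385$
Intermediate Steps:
$r{\left(p,C \right)} = \frac{4}{3}$ ($r{\left(p,C \right)} = \frac{1}{3} \cdot 4 = \frac{4}{3}$)
$M{\left(l \right)} = -11$ ($M{\left(l \right)} = -12 + 1 = -11$)
$V = -57$ ($V = -43 - 14 = -57$)
$K{\left(h \right)} = \frac{1}{\frac{4}{3} + h}$ ($K{\left(h \right)} = \frac{1}{h + \frac{4}{3}} = \frac{1}{\frac{4}{3} + h}$)
$Q{\left(q,G \right)} = -60$ ($Q{\left(q,G \right)} = -3 - 57 = -60$)
$\frac{Q{\left(M{\left(2 \right)},K{\left(-1 \right)} \right)}}{A{\left(94,39 \right)}} = - \frac{60}{39} = \left(-60\right) \frac{1}{39} = - \frac{20}{13}$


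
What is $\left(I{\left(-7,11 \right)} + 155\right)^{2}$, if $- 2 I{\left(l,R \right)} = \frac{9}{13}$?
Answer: $\frac{16168441}{676} \approx 23918.0$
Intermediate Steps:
$I{\left(l,R \right)} = - \frac{9}{26}$ ($I{\left(l,R \right)} = - \frac{9 \cdot \frac{1}{13}}{2} = \left(- \frac{1}{2}\right) \frac{9}{13} = - \frac{9}{26}$)
$\left(I{\left(-7,11 \right)} + 155\right)^{2} = \left(- \frac{9}{26} + 155\right)^{2} = \left(\frac{4021}{26}\right)^{2} = \frac{16168441}{676}$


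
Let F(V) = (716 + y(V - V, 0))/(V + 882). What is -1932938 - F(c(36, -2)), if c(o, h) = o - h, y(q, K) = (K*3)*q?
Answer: -444575919/230 ≈ -1.9329e+6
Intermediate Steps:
y(q, K) = 3*K*q (y(q, K) = (3*K)*q = 3*K*q)
F(V) = 716/(882 + V) (F(V) = (716 + 3*0*(V - V))/(V + 882) = (716 + 3*0*0)/(882 + V) = (716 + 0)/(882 + V) = 716/(882 + V))
-1932938 - F(c(36, -2)) = -1932938 - 716/(882 + (36 - 1*(-2))) = -1932938 - 716/(882 + (36 + 2)) = -1932938 - 716/(882 + 38) = -1932938 - 716/920 = -1932938 - 1*179/230 = -1932938 - 179/230 = -444575919/230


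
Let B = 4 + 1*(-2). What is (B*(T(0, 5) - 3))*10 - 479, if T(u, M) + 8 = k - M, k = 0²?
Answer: -799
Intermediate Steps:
k = 0
T(u, M) = -8 - M (T(u, M) = -8 + (0 - M) = -8 - M)
B = 2 (B = 4 - 2 = 2)
(B*(T(0, 5) - 3))*10 - 479 = (2*((-8 - 1*5) - 3))*10 - 479 = (2*((-8 - 5) - 3))*10 - 479 = (2*(-13 - 3))*10 - 479 = (2*(-16))*10 - 479 = -32*10 - 479 = -320 - 479 = -799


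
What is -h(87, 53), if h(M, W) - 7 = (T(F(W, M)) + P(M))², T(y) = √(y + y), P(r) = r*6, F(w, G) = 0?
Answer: -272491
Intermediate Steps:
P(r) = 6*r
T(y) = √2*√y (T(y) = √(2*y) = √2*√y)
h(M, W) = 7 + 36*M² (h(M, W) = 7 + (√2*√0 + 6*M)² = 7 + (√2*0 + 6*M)² = 7 + (0 + 6*M)² = 7 + (6*M)² = 7 + 36*M²)
-h(87, 53) = -(7 + 36*87²) = -(7 + 36*7569) = -(7 + 272484) = -1*272491 = -272491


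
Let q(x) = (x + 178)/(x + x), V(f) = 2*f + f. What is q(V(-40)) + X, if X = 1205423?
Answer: 144650731/120 ≈ 1.2054e+6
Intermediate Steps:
V(f) = 3*f
q(x) = (178 + x)/(2*x) (q(x) = (178 + x)/((2*x)) = (178 + x)*(1/(2*x)) = (178 + x)/(2*x))
q(V(-40)) + X = (178 + 3*(-40))/(2*((3*(-40)))) + 1205423 = (½)*(178 - 120)/(-120) + 1205423 = (½)*(-1/120)*58 + 1205423 = -29/120 + 1205423 = 144650731/120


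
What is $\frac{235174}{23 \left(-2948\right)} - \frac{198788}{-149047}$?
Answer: $- \frac{10786678813}{5052991394} \approx -2.1347$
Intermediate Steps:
$\frac{235174}{23 \left(-2948\right)} - \frac{198788}{-149047} = \frac{235174}{-67804} - - \frac{198788}{149047} = 235174 \left(- \frac{1}{67804}\right) + \frac{198788}{149047} = - \frac{117587}{33902} + \frac{198788}{149047} = - \frac{10786678813}{5052991394}$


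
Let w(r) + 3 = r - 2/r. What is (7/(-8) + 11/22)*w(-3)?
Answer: 2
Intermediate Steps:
w(r) = -3 + r - 2/r (w(r) = -3 + (r - 2/r) = -3 + r - 2/r)
(7/(-8) + 11/22)*w(-3) = (7/(-8) + 11/22)*(-3 - 3 - 2/(-3)) = (7*(-⅛) + 11*(1/22))*(-3 - 3 - 2*(-⅓)) = (-7/8 + ½)*(-3 - 3 + ⅔) = -3/8*(-16/3) = 2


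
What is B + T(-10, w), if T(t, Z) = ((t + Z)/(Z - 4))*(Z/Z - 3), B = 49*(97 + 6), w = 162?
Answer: 398561/79 ≈ 5045.1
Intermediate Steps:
B = 5047 (B = 49*103 = 5047)
T(t, Z) = -2*(Z + t)/(-4 + Z) (T(t, Z) = ((Z + t)/(-4 + Z))*(1 - 3) = ((Z + t)/(-4 + Z))*(-2) = -2*(Z + t)/(-4 + Z))
B + T(-10, w) = 5047 + 2*(-1*162 - 1*(-10))/(-4 + 162) = 5047 + 2*(-162 + 10)/158 = 5047 + 2*(1/158)*(-152) = 5047 - 152/79 = 398561/79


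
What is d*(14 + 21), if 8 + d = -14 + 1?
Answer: -735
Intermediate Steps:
d = -21 (d = -8 + (-14 + 1) = -8 - 13 = -21)
d*(14 + 21) = -21*(14 + 21) = -21*35 = -735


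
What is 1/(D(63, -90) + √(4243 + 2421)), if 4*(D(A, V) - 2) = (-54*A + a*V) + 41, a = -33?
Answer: -1532/40065 - 224*√34/40065 ≈ -0.070838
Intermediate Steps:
D(A, V) = 49/4 - 33*V/4 - 27*A/2 (D(A, V) = 2 + ((-54*A - 33*V) + 41)/4 = 2 + (41 - 54*A - 33*V)/4 = 2 + (41/4 - 33*V/4 - 27*A/2) = 49/4 - 33*V/4 - 27*A/2)
1/(D(63, -90) + √(4243 + 2421)) = 1/((49/4 - 33/4*(-90) - 27/2*63) + √(4243 + 2421)) = 1/((49/4 + 1485/2 - 1701/2) + √6664) = 1/(-383/4 + 14*√34)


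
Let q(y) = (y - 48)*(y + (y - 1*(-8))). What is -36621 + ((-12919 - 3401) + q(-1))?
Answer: -53235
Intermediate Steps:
q(y) = (-48 + y)*(8 + 2*y) (q(y) = (-48 + y)*(y + (y + 8)) = (-48 + y)*(y + (8 + y)) = (-48 + y)*(8 + 2*y))
-36621 + ((-12919 - 3401) + q(-1)) = -36621 + ((-12919 - 3401) + (-384 - 88*(-1) + 2*(-1)**2)) = -36621 + (-16320 + (-384 + 88 + 2*1)) = -36621 + (-16320 + (-384 + 88 + 2)) = -36621 + (-16320 - 294) = -36621 - 16614 = -53235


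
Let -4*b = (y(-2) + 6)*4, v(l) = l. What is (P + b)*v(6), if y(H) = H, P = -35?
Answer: -234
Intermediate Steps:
b = -4 (b = -(-2 + 6)*4/4 = -4 ≈ -4.0000)
(P + b)*v(6) = (-35 - 4)*6 = -39*6 = -234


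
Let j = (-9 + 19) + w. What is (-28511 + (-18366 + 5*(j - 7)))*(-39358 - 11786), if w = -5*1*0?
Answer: 2396710128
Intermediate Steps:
w = 0 (w = -5*0 = 0)
j = 10 (j = (-9 + 19) + 0 = 10 + 0 = 10)
(-28511 + (-18366 + 5*(j - 7)))*(-39358 - 11786) = (-28511 + (-18366 + 5*(10 - 7)))*(-39358 - 11786) = (-28511 + (-18366 + 5*3))*(-51144) = (-28511 + (-18366 + 15))*(-51144) = (-28511 - 18351)*(-51144) = -46862*(-51144) = 2396710128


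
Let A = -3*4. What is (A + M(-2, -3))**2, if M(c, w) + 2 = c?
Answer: 256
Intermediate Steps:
M(c, w) = -2 + c
A = -12
(A + M(-2, -3))**2 = (-12 + (-2 - 2))**2 = (-12 - 4)**2 = (-16)**2 = 256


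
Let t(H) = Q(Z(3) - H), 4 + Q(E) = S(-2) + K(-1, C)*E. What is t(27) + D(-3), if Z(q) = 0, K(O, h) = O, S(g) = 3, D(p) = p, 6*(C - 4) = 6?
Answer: 23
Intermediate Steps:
C = 5 (C = 4 + (⅙)*6 = 4 + 1 = 5)
Q(E) = -1 - E (Q(E) = -4 + (3 - E) = -1 - E)
t(H) = -1 + H (t(H) = -1 - (0 - H) = -1 - (-1)*H = -1 + H)
t(27) + D(-3) = (-1 + 27) - 3 = 26 - 3 = 23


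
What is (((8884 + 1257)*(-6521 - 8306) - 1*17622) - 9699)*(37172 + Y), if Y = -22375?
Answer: -2225290170616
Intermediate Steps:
(((8884 + 1257)*(-6521 - 8306) - 1*17622) - 9699)*(37172 + Y) = (((8884 + 1257)*(-6521 - 8306) - 1*17622) - 9699)*(37172 - 22375) = ((10141*(-14827) - 17622) - 9699)*14797 = ((-150360607 - 17622) - 9699)*14797 = (-150378229 - 9699)*14797 = -150387928*14797 = -2225290170616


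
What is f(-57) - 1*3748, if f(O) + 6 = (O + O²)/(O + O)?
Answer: -3782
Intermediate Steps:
f(O) = -6 + (O + O²)/(2*O) (f(O) = -6 + (O + O²)/(O + O) = -6 + (O + O²)/((2*O)) = -6 + (O + O²)*(1/(2*O)) = -6 + (O + O²)/(2*O))
f(-57) - 1*3748 = (-11/2 + (½)*(-57)) - 1*3748 = (-11/2 - 57/2) - 3748 = -34 - 3748 = -3782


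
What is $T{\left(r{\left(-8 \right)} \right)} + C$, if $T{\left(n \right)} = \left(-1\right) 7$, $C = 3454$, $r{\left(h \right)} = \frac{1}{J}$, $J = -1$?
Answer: $3447$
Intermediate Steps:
$r{\left(h \right)} = -1$ ($r{\left(h \right)} = \frac{1}{-1} = -1$)
$T{\left(n \right)} = -7$
$T{\left(r{\left(-8 \right)} \right)} + C = -7 + 3454 = 3447$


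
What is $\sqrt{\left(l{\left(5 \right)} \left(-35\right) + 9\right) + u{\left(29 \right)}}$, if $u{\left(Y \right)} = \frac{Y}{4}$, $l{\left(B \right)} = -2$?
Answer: $\frac{\sqrt{345}}{2} \approx 9.2871$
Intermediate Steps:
$u{\left(Y \right)} = \frac{Y}{4}$ ($u{\left(Y \right)} = Y \frac{1}{4} = \frac{Y}{4}$)
$\sqrt{\left(l{\left(5 \right)} \left(-35\right) + 9\right) + u{\left(29 \right)}} = \sqrt{\left(\left(-2\right) \left(-35\right) + 9\right) + \frac{1}{4} \cdot 29} = \sqrt{\left(70 + 9\right) + \frac{29}{4}} = \sqrt{79 + \frac{29}{4}} = \sqrt{\frac{345}{4}} = \frac{\sqrt{345}}{2}$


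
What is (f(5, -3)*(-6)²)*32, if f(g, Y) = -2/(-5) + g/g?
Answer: 8064/5 ≈ 1612.8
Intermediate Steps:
f(g, Y) = 7/5 (f(g, Y) = -2*(-⅕) + 1 = ⅖ + 1 = 7/5)
(f(5, -3)*(-6)²)*32 = ((7/5)*(-6)²)*32 = ((7/5)*36)*32 = (252/5)*32 = 8064/5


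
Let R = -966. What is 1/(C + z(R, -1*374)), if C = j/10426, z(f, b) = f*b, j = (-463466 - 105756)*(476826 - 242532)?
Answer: -5213/64799276142 ≈ -8.0448e-8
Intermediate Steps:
j = -133365299268 (j = -569222*234294 = -133365299268)
z(f, b) = b*f
C = -66682649634/5213 (C = -133365299268/10426 = -133365299268*1/10426 = -66682649634/5213 ≈ -1.2792e+7)
1/(C + z(R, -1*374)) = 1/(-66682649634/5213 - 1*374*(-966)) = 1/(-66682649634/5213 - 374*(-966)) = 1/(-66682649634/5213 + 361284) = 1/(-64799276142/5213) = -5213/64799276142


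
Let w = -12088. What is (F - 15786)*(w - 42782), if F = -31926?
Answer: 2617957440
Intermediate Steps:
(F - 15786)*(w - 42782) = (-31926 - 15786)*(-12088 - 42782) = -47712*(-54870) = 2617957440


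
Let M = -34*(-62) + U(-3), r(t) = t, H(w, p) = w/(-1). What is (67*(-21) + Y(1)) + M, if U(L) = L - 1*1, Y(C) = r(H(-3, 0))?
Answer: 700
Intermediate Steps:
H(w, p) = -w (H(w, p) = w*(-1) = -w)
Y(C) = 3 (Y(C) = -1*(-3) = 3)
U(L) = -1 + L (U(L) = L - 1 = -1 + L)
M = 2104 (M = -34*(-62) + (-1 - 3) = 2108 - 4 = 2104)
(67*(-21) + Y(1)) + M = (67*(-21) + 3) + 2104 = (-1407 + 3) + 2104 = -1404 + 2104 = 700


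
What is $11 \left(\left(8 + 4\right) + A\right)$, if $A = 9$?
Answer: $231$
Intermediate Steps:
$11 \left(\left(8 + 4\right) + A\right) = 11 \left(\left(8 + 4\right) + 9\right) = 11 \left(12 + 9\right) = 11 \cdot 21 = 231$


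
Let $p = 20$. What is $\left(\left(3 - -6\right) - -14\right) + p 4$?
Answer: $103$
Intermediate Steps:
$\left(\left(3 - -6\right) - -14\right) + p 4 = \left(\left(3 - -6\right) - -14\right) + 20 \cdot 4 = \left(\left(3 + 6\right) + 14\right) + 80 = \left(9 + 14\right) + 80 = 23 + 80 = 103$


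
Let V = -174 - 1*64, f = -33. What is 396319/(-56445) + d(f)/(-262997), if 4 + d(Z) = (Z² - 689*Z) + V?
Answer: -105561906923/14844865665 ≈ -7.1110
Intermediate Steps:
V = -238 (V = -174 - 64 = -238)
d(Z) = -242 + Z² - 689*Z (d(Z) = -4 + ((Z² - 689*Z) - 238) = -4 + (-238 + Z² - 689*Z) = -242 + Z² - 689*Z)
396319/(-56445) + d(f)/(-262997) = 396319/(-56445) + (-242 + (-33)² - 689*(-33))/(-262997) = 396319*(-1/56445) + (-242 + 1089 + 22737)*(-1/262997) = -396319/56445 + 23584*(-1/262997) = -396319/56445 - 23584/262997 = -105561906923/14844865665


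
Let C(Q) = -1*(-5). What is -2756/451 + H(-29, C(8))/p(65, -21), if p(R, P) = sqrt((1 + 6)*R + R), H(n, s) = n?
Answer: -2756/451 - 29*sqrt(130)/260 ≈ -7.3826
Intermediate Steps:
C(Q) = 5
p(R, P) = 2*sqrt(2)*sqrt(R) (p(R, P) = sqrt(7*R + R) = sqrt(8*R) = 2*sqrt(2)*sqrt(R))
-2756/451 + H(-29, C(8))/p(65, -21) = -2756/451 - 29*sqrt(130)/260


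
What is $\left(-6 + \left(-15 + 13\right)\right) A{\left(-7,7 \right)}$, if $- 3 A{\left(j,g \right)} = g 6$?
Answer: $112$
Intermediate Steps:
$A{\left(j,g \right)} = - 2 g$ ($A{\left(j,g \right)} = - \frac{g 6}{3} = - \frac{6 g}{3} = - 2 g$)
$\left(-6 + \left(-15 + 13\right)\right) A{\left(-7,7 \right)} = \left(-6 + \left(-15 + 13\right)\right) \left(\left(-2\right) 7\right) = \left(-6 - 2\right) \left(-14\right) = \left(-8\right) \left(-14\right) = 112$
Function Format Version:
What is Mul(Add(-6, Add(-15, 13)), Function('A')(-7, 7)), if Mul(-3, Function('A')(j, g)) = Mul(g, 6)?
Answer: 112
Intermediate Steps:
Function('A')(j, g) = Mul(-2, g) (Function('A')(j, g) = Mul(Rational(-1, 3), Mul(g, 6)) = Mul(Rational(-1, 3), Mul(6, g)) = Mul(-2, g))
Mul(Add(-6, Add(-15, 13)), Function('A')(-7, 7)) = Mul(Add(-6, Add(-15, 13)), Mul(-2, 7)) = Mul(Add(-6, -2), -14) = Mul(-8, -14) = 112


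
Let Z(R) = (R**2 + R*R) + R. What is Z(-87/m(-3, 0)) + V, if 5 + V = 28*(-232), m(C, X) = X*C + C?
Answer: -4790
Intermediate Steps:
m(C, X) = C + C*X (m(C, X) = C*X + C = C + C*X)
V = -6501 (V = -5 + 28*(-232) = -5 - 6496 = -6501)
Z(R) = R + 2*R**2 (Z(R) = (R**2 + R**2) + R = 2*R**2 + R = R + 2*R**2)
Z(-87/m(-3, 0)) + V = (-87*(-1/(3*(1 + 0))))*(1 + 2*(-87*(-1/(3*(1 + 0))))) - 6501 = (-87/((-3*1)))*(1 + 2*(-87/((-3*1)))) - 6501 = (-87/(-3))*(1 + 2*(-87/(-3))) - 6501 = (-87*(-1/3))*(1 + 2*(-87*(-1/3))) - 6501 = 29*(1 + 2*29) - 6501 = 29*(1 + 58) - 6501 = 29*59 - 6501 = 1711 - 6501 = -4790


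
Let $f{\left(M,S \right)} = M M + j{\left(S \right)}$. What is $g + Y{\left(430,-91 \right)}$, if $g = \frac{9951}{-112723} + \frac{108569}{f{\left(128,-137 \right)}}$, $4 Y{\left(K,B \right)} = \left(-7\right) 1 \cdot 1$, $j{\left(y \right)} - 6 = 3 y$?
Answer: $\frac{1231326197}{248441492} \approx 4.9562$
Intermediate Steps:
$j{\left(y \right)} = 6 + 3 y$
$Y{\left(K,B \right)} = - \frac{7}{4}$ ($Y{\left(K,B \right)} = \frac{\left(-7\right) 1 \cdot 1}{4} = \frac{\left(-7\right) 1}{4} = \frac{1}{4} \left(-7\right) = - \frac{7}{4}$)
$f{\left(M,S \right)} = 6 + M^{2} + 3 S$ ($f{\left(M,S \right)} = M M + \left(6 + 3 S\right) = M^{2} + \left(6 + 3 S\right) = 6 + M^{2} + 3 S$)
$g = \frac{416524702}{62110373}$ ($g = \frac{9951}{-112723} + \frac{108569}{6 + 128^{2} + 3 \left(-137\right)} = 9951 \left(- \frac{1}{112723}\right) + \frac{108569}{6 + 16384 - 411} = - \frac{9951}{112723} + \frac{108569}{15979} = \frac{416524702}{62110373} \approx 6.7062$)
$g + Y{\left(430,-91 \right)} = \frac{416524702}{62110373} - \frac{7}{4} = \frac{1231326197}{248441492}$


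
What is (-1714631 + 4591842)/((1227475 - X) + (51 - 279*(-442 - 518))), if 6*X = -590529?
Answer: 5754422/3187575 ≈ 1.8053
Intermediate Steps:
X = -196843/2 (X = (⅙)*(-590529) = -196843/2 ≈ -98422.)
(-1714631 + 4591842)/((1227475 - X) + (51 - 279*(-442 - 518))) = (-1714631 + 4591842)/((1227475 - 1*(-196843/2)) + (51 - 279*(-442 - 518))) = 2877211/((1227475 + 196843/2) + (51 - 279*(-960))) = 2877211/(2651793/2 + (51 + 267840)) = 2877211/(2651793/2 + 267891) = 2877211/(3187575/2) = 2877211*(2/3187575) = 5754422/3187575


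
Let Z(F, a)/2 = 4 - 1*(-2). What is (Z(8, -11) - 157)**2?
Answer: 21025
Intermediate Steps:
Z(F, a) = 12 (Z(F, a) = 2*(4 - 1*(-2)) = 2*(4 + 2) = 2*6 = 12)
(Z(8, -11) - 157)**2 = (12 - 157)**2 = (-145)**2 = 21025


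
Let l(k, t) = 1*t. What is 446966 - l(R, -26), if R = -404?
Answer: 446992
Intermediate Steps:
l(k, t) = t
446966 - l(R, -26) = 446966 - 1*(-26) = 446966 + 26 = 446992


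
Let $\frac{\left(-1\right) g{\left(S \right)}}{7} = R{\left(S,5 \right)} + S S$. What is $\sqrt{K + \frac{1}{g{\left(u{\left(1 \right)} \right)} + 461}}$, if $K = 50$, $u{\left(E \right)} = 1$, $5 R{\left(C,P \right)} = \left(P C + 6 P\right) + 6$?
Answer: $\frac{\sqrt{196624365}}{1983} \approx 7.0712$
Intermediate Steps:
$R{\left(C,P \right)} = \frac{6}{5} + \frac{6 P}{5} + \frac{C P}{5}$ ($R{\left(C,P \right)} = \frac{\left(P C + 6 P\right) + 6}{5} = \frac{\left(C P + 6 P\right) + 6}{5} = \frac{\left(6 P + C P\right) + 6}{5} = \frac{6 + 6 P + C P}{5} = \frac{6}{5} + \frac{6 P}{5} + \frac{C P}{5}$)
$g{\left(S \right)} = - \frac{252}{5} - 7 S - 7 S^{2}$ ($g{\left(S \right)} = - 7 \left(\left(\frac{6}{5} + \frac{6}{5} \cdot 5 + \frac{1}{5} S 5\right) + S S\right) = - 7 \left(\left(\frac{6}{5} + 6 + S\right) + S^{2}\right) = - 7 \left(\left(\frac{36}{5} + S\right) + S^{2}\right) = - 7 \left(\frac{36}{5} + S + S^{2}\right) = - \frac{252}{5} - 7 S - 7 S^{2}$)
$\sqrt{K + \frac{1}{g{\left(u{\left(1 \right)} \right)} + 461}} = \sqrt{50 + \frac{1}{\left(- \frac{252}{5} - 7 - 7 \cdot 1^{2}\right) + 461}} = \sqrt{50 + \frac{1}{\left(- \frac{252}{5} - 7 - 7\right) + 461}} = \sqrt{50 + \frac{1}{- \frac{322}{5} + 461}} = \sqrt{50 + \frac{1}{\frac{1983}{5}}} = \sqrt{50 + \frac{5}{1983}} = \sqrt{\frac{99155}{1983}} = \frac{\sqrt{196624365}}{1983}$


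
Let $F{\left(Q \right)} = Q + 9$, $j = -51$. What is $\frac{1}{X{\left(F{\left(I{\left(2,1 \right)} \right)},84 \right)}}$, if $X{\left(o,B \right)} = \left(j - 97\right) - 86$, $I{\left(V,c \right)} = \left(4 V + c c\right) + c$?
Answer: $- \frac{1}{234} \approx -0.0042735$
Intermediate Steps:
$I{\left(V,c \right)} = c + c^{2} + 4 V$ ($I{\left(V,c \right)} = \left(4 V + c^{2}\right) + c = \left(c^{2} + 4 V\right) + c = c + c^{2} + 4 V$)
$F{\left(Q \right)} = 9 + Q$
$X{\left(o,B \right)} = -234$ ($X{\left(o,B \right)} = \left(-51 - 97\right) - 86 = -148 - 86 = -234$)
$\frac{1}{X{\left(F{\left(I{\left(2,1 \right)} \right)},84 \right)}} = \frac{1}{-234} = - \frac{1}{234}$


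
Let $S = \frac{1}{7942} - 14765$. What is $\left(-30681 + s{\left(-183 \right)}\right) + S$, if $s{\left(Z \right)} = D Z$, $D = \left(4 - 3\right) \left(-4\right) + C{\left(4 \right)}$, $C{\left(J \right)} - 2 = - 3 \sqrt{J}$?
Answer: $- \frac{349305043}{7942} \approx -43982.0$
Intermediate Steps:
$S = - \frac{117263629}{7942}$ ($S = \frac{1}{7942} - 14765 = - \frac{117263629}{7942} \approx -14765.0$)
$C{\left(J \right)} = 2 - 3 \sqrt{J}$
$D = -8$ ($D = \left(4 - 3\right) \left(-4\right) + \left(2 - 3 \sqrt{4}\right) = 1 \left(-4\right) + \left(2 - 6\right) = -4 + \left(2 - 6\right) = -4 - 4 = -8$)
$s{\left(Z \right)} = - 8 Z$
$\left(-30681 + s{\left(-183 \right)}\right) + S = \left(-30681 - -1464\right) - \frac{117263629}{7942} = \left(-30681 + 1464\right) - \frac{117263629}{7942} = -29217 - \frac{117263629}{7942} = - \frac{349305043}{7942}$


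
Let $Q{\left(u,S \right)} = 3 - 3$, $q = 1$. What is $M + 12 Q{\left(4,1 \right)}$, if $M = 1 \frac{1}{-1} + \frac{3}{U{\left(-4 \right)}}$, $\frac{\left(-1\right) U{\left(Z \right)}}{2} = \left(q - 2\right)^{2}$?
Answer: $- \frac{5}{2} \approx -2.5$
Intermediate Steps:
$U{\left(Z \right)} = -2$ ($U{\left(Z \right)} = - 2 \left(1 - 2\right)^{2} = - 2 \left(-1\right)^{2} = \left(-2\right) 1 = -2$)
$Q{\left(u,S \right)} = 0$
$M = - \frac{5}{2}$ ($M = 1 \frac{1}{-1} + \frac{3}{-2} = 1 \left(-1\right) + 3 \left(- \frac{1}{2}\right) = -1 - \frac{3}{2} = - \frac{5}{2} \approx -2.5$)
$M + 12 Q{\left(4,1 \right)} = - \frac{5}{2} + 12 \cdot 0 = - \frac{5}{2} + 0 = - \frac{5}{2}$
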